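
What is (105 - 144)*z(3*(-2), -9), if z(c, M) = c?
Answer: 234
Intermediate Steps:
(105 - 144)*z(3*(-2), -9) = (105 - 144)*(3*(-2)) = -39*(-6) = 234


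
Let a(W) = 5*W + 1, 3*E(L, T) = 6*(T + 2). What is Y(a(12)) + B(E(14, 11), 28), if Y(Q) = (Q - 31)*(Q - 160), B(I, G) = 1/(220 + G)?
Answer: -736559/248 ≈ -2970.0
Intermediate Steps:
E(L, T) = 4 + 2*T (E(L, T) = (6*(T + 2))/3 = (6*(2 + T))/3 = (12 + 6*T)/3 = 4 + 2*T)
a(W) = 1 + 5*W
Y(Q) = (-160 + Q)*(-31 + Q) (Y(Q) = (-31 + Q)*(-160 + Q) = (-160 + Q)*(-31 + Q))
Y(a(12)) + B(E(14, 11), 28) = (4960 + (1 + 5*12)**2 - 191*(1 + 5*12)) + 1/(220 + 28) = (4960 + (1 + 60)**2 - 191*(1 + 60)) + 1/248 = (4960 + 61**2 - 191*61) + 1/248 = (4960 + 3721 - 11651) + 1/248 = -2970 + 1/248 = -736559/248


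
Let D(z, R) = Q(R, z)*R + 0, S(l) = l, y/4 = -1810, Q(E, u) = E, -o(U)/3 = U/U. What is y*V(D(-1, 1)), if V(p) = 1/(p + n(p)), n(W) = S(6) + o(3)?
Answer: -1810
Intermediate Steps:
o(U) = -3 (o(U) = -3*U/U = -3*1 = -3)
y = -7240 (y = 4*(-1810) = -7240)
D(z, R) = R**2 (D(z, R) = R*R + 0 = R**2 + 0 = R**2)
n(W) = 3 (n(W) = 6 - 3 = 3)
V(p) = 1/(3 + p) (V(p) = 1/(p + 3) = 1/(3 + p))
y*V(D(-1, 1)) = -7240/(3 + 1**2) = -7240/(3 + 1) = -7240/4 = -7240*1/4 = -1810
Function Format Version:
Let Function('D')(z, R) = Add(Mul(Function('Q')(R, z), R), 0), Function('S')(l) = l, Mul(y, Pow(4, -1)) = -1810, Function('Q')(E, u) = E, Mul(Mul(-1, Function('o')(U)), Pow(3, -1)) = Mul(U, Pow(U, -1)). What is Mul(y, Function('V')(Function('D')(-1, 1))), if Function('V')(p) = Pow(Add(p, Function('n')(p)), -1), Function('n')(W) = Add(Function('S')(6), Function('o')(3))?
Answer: -1810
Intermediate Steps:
Function('o')(U) = -3 (Function('o')(U) = Mul(-3, Mul(U, Pow(U, -1))) = Mul(-3, 1) = -3)
y = -7240 (y = Mul(4, -1810) = -7240)
Function('D')(z, R) = Pow(R, 2) (Function('D')(z, R) = Add(Mul(R, R), 0) = Add(Pow(R, 2), 0) = Pow(R, 2))
Function('n')(W) = 3 (Function('n')(W) = Add(6, -3) = 3)
Function('V')(p) = Pow(Add(3, p), -1) (Function('V')(p) = Pow(Add(p, 3), -1) = Pow(Add(3, p), -1))
Mul(y, Function('V')(Function('D')(-1, 1))) = Mul(-7240, Pow(Add(3, Pow(1, 2)), -1)) = Mul(-7240, Pow(Add(3, 1), -1)) = Mul(-7240, Pow(4, -1)) = Mul(-7240, Rational(1, 4)) = -1810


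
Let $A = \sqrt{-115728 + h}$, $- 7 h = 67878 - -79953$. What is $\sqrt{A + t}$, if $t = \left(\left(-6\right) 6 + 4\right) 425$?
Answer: $\frac{\sqrt{-666400 + 7 i \sqrt{6705489}}}{7} \approx 1.5859 + 116.63 i$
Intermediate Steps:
$h = - \frac{147831}{7}$ ($h = - \frac{67878 - -79953}{7} = - \frac{67878 + 79953}{7} = \left(- \frac{1}{7}\right) 147831 = - \frac{147831}{7} \approx -21119.0$)
$A = \frac{i \sqrt{6705489}}{7}$ ($A = \sqrt{-115728 - \frac{147831}{7}} = \sqrt{- \frac{957927}{7}} = \frac{i \sqrt{6705489}}{7} \approx 369.93 i$)
$t = -13600$ ($t = \left(-36 + 4\right) 425 = \left(-32\right) 425 = -13600$)
$\sqrt{A + t} = \sqrt{\frac{i \sqrt{6705489}}{7} - 13600} = \sqrt{-13600 + \frac{i \sqrt{6705489}}{7}}$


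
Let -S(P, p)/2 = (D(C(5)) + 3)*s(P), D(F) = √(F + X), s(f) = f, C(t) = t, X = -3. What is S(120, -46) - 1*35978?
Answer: -36698 - 240*√2 ≈ -37037.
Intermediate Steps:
D(F) = √(-3 + F) (D(F) = √(F - 3) = √(-3 + F))
S(P, p) = -2*P*(3 + √2) (S(P, p) = -2*(√(-3 + 5) + 3)*P = -2*(√2 + 3)*P = -2*(3 + √2)*P = -2*P*(3 + √2))
S(120, -46) - 1*35978 = -2*120*(3 + √2) - 1*35978 = (-720 - 240*√2) - 35978 = -36698 - 240*√2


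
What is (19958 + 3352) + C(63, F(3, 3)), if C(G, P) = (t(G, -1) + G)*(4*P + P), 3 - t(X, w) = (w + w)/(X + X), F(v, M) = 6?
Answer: 531100/21 ≈ 25290.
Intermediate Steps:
t(X, w) = 3 - w/X (t(X, w) = 3 - (w + w)/(X + X) = 3 - 2*w/(2*X) = 3 - 2*w*1/(2*X) = 3 - w/X)
C(G, P) = 5*P*(3 + G + 1/G) (C(G, P) = ((3 - 1*(-1)/G) + G)*(4*P + P) = ((3 + 1/G) + G)*(5*P) = (3 + G + 1/G)*(5*P) = 5*P*(3 + G + 1/G))
(19958 + 3352) + C(63, F(3, 3)) = (19958 + 3352) + 5*6*(1 + 63*(3 + 63))/63 = 23310 + 5*6*(1/63)*(1 + 63*66) = 23310 + 5*6*(1/63)*(1 + 4158) = 23310 + 5*6*(1/63)*4159 = 23310 + 41590/21 = 531100/21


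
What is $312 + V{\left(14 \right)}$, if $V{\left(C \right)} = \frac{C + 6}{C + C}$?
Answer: $\frac{2189}{7} \approx 312.71$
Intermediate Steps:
$V{\left(C \right)} = \frac{6 + C}{2 C}$
$312 + V{\left(14 \right)} = 312 + \frac{6 + 14}{2 \cdot 14} = 312 + \frac{1}{2} \cdot \frac{1}{14} \cdot 20 = 312 + \frac{5}{7} = \frac{2189}{7}$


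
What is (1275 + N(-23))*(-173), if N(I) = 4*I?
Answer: -204659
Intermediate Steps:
(1275 + N(-23))*(-173) = (1275 + 4*(-23))*(-173) = (1275 - 92)*(-173) = 1183*(-173) = -204659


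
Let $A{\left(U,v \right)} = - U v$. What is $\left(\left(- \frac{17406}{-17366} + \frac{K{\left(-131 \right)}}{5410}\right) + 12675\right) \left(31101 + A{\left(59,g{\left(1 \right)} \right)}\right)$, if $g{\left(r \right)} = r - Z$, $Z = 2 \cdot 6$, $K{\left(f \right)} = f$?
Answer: $\frac{1890567881947225}{4697503} \approx 4.0246 \cdot 10^{8}$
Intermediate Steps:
$Z = 12$
$g{\left(r \right)} = -12 + r$ ($g{\left(r \right)} = r - 12 = -12 + r$)
$A{\left(U,v \right)} = - U v$
$\left(\left(- \frac{17406}{-17366} + \frac{K{\left(-131 \right)}}{5410}\right) + 12675\right) \left(31101 + A{\left(59,g{\left(1 \right)} \right)}\right) = \left(\left(- \frac{17406}{-17366} - \frac{131}{5410}\right) + 12675\right) \left(31101 - 59 \left(-12 + 1\right)\right) = \left(\left(\left(-17406\right) \left(- \frac{1}{17366}\right) - \frac{131}{5410}\right) + 12675\right) \left(31101 - 59 \left(-11\right)\right) = \left(\left(\frac{8703}{8683} - \frac{131}{5410}\right) + 12675\right) \left(31101 + 649\right) = \left(\frac{45945757}{46975030} + 12675\right) 31750 = \frac{595454451007}{46975030} \cdot 31750 = \frac{1890567881947225}{4697503}$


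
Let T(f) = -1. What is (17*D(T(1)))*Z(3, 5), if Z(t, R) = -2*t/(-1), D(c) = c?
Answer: -102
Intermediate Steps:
Z(t, R) = 2*t (Z(t, R) = -2*t*(-1) = 2*t)
(17*D(T(1)))*Z(3, 5) = (17*(-1))*(2*3) = -17*6 = -102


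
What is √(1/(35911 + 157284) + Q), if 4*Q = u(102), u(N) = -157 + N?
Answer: I*√2052836168595/386390 ≈ 3.7081*I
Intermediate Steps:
Q = -55/4 (Q = (-157 + 102)/4 = (¼)*(-55) = -55/4 ≈ -13.750)
√(1/(35911 + 157284) + Q) = √(1/(35911 + 157284) - 55/4) = √(1/193195 - 55/4) = √(-10625721/772780) = I*√2052836168595/386390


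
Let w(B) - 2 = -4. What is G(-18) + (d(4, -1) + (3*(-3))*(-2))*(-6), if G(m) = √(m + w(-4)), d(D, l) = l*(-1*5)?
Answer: -138 + 2*I*√5 ≈ -138.0 + 4.4721*I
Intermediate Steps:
w(B) = -2 (w(B) = 2 - 4 = -2)
d(D, l) = -5*l (d(D, l) = l*(-5) = -5*l)
G(m) = √(-2 + m) (G(m) = √(m - 2) = √(-2 + m))
G(-18) + (d(4, -1) + (3*(-3))*(-2))*(-6) = √(-2 - 18) + (-5*(-1) + (3*(-3))*(-2))*(-6) = √(-20) + (5 - 9*(-2))*(-6) = 2*I*√5 + (5 + 18)*(-6) = 2*I*√5 + 23*(-6) = 2*I*√5 - 138 = -138 + 2*I*√5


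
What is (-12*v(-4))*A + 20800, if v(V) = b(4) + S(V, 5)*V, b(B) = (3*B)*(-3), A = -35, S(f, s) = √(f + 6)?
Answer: 5680 - 1680*√2 ≈ 3304.1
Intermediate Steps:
S(f, s) = √(6 + f)
b(B) = -9*B
v(V) = -36 + V*√(6 + V) (v(V) = -9*4 + √(6 + V)*V = -36 + V*√(6 + V))
(-12*v(-4))*A + 20800 = -12*(-36 - 4*√(6 - 4))*(-35) + 20800 = -12*(-36 - 4*√2)*(-35) + 20800 = (432 + 48*√2)*(-35) + 20800 = (-15120 - 1680*√2) + 20800 = 5680 - 1680*√2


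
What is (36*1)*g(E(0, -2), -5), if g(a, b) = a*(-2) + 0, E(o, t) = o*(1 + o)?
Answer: 0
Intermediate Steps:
g(a, b) = -2*a (g(a, b) = -2*a + 0 = -2*a)
(36*1)*g(E(0, -2), -5) = (36*1)*(-0*(1 + 0)) = 36*(-0) = 36*(-2*0) = 36*0 = 0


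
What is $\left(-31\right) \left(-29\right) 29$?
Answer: $26071$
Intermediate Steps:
$\left(-31\right) \left(-29\right) 29 = 899 \cdot 29 = 26071$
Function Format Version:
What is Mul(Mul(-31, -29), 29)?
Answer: 26071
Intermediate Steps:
Mul(Mul(-31, -29), 29) = Mul(899, 29) = 26071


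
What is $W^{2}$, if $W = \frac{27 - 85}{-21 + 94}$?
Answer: $\frac{3364}{5329} \approx 0.63126$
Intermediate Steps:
$W = - \frac{58}{73} \approx -0.79452$
$W^{2} = \left(- \frac{58}{73}\right)^{2} = \frac{3364}{5329}$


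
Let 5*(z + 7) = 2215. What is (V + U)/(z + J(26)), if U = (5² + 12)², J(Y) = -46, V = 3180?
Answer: 4549/390 ≈ 11.664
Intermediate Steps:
z = 436 (z = -7 + (⅕)*2215 = -7 + 443 = 436)
U = 1369 (U = (25 + 12)² = 37² = 1369)
(V + U)/(z + J(26)) = (3180 + 1369)/(436 - 46) = 4549/390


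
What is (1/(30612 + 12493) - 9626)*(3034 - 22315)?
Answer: 8000240823849/43105 ≈ 1.8560e+8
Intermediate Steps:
(1/(30612 + 12493) - 9626)*(3034 - 22315) = (1/43105 - 9626)*(-19281) = -414928729/43105*(-19281) = 8000240823849/43105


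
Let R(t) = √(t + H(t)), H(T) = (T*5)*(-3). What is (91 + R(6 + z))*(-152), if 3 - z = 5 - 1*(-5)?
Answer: -13832 - 152*√14 ≈ -14401.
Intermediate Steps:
H(T) = -15*T (H(T) = (5*T)*(-3) = -15*T)
z = -7 (z = 3 - (5 - 1*(-5)) = 3 - (5 + 5) = 3 - 1*10 = 3 - 10 = -7)
R(t) = √14*√(-t) (R(t) = √(t - 15*t) = √(-14*t) = √14*√(-t))
(91 + R(6 + z))*(-152) = (91 + √14*√(-(6 - 7)))*(-152) = (91 + √14*√(-1*(-1)))*(-152) = (91 + √14*√1)*(-152) = (91 + √14*1)*(-152) = (91 + √14)*(-152) = -13832 - 152*√14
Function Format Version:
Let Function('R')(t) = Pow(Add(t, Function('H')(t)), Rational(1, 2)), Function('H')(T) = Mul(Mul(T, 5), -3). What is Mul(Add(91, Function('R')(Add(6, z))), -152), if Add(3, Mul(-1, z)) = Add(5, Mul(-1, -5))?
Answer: Add(-13832, Mul(-152, Pow(14, Rational(1, 2)))) ≈ -14401.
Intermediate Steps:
Function('H')(T) = Mul(-15, T) (Function('H')(T) = Mul(Mul(5, T), -3) = Mul(-15, T))
z = -7 (z = Add(3, Mul(-1, Add(5, Mul(-1, -5)))) = Add(3, Mul(-1, Add(5, 5))) = Add(3, Mul(-1, 10)) = Add(3, -10) = -7)
Function('R')(t) = Mul(Pow(14, Rational(1, 2)), Pow(Mul(-1, t), Rational(1, 2))) (Function('R')(t) = Pow(Add(t, Mul(-15, t)), Rational(1, 2)) = Pow(Mul(-14, t), Rational(1, 2)) = Mul(Pow(14, Rational(1, 2)), Pow(Mul(-1, t), Rational(1, 2))))
Mul(Add(91, Function('R')(Add(6, z))), -152) = Mul(Add(91, Mul(Pow(14, Rational(1, 2)), Pow(Mul(-1, Add(6, -7)), Rational(1, 2)))), -152) = Mul(Add(91, Mul(Pow(14, Rational(1, 2)), Pow(Mul(-1, -1), Rational(1, 2)))), -152) = Mul(Add(91, Mul(Pow(14, Rational(1, 2)), Pow(1, Rational(1, 2)))), -152) = Mul(Add(91, Mul(Pow(14, Rational(1, 2)), 1)), -152) = Mul(Add(91, Pow(14, Rational(1, 2))), -152) = Add(-13832, Mul(-152, Pow(14, Rational(1, 2))))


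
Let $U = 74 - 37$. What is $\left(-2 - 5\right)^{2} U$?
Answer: $1813$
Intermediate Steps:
$U = 37$
$\left(-2 - 5\right)^{2} U = \left(-2 - 5\right)^{2} \cdot 37 = \left(-7\right)^{2} \cdot 37 = 49 \cdot 37 = 1813$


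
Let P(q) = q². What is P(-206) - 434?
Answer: 42002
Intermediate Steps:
P(-206) - 434 = (-206)² - 434 = 42436 - 434 = 42002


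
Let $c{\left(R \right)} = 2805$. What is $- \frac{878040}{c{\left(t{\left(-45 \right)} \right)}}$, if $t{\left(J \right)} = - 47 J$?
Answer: $- \frac{58536}{187} \approx -313.03$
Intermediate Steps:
$- \frac{878040}{c{\left(t{\left(-45 \right)} \right)}} = - \frac{878040}{2805} = \left(-878040\right) \frac{1}{2805} = - \frac{58536}{187}$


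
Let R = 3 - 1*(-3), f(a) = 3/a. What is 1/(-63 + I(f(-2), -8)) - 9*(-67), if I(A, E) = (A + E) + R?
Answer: 80197/133 ≈ 602.99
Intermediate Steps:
R = 6 (R = 3 + 3 = 6)
I(A, E) = 6 + A + E (I(A, E) = (A + E) + 6 = 6 + A + E)
1/(-63 + I(f(-2), -8)) - 9*(-67) = 1/(-63 + (6 + 3/(-2) - 8)) - 9*(-67) = 1/(-63 + (6 + 3*(-½) - 8)) + 603 = 1/(-63 + (6 - 3/2 - 8)) + 603 = 1/(-63 - 7/2) + 603 = 1/(-133/2) + 603 = -2/133 + 603 = 80197/133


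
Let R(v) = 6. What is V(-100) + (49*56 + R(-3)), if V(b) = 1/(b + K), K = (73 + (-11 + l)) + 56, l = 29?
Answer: 129251/47 ≈ 2750.0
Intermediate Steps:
K = 147 (K = (73 + (-11 + 29)) + 56 = (73 + 18) + 56 = 91 + 56 = 147)
V(b) = 1/(147 + b) (V(b) = 1/(b + 147) = 1/(147 + b))
V(-100) + (49*56 + R(-3)) = 1/(147 - 100) + (49*56 + 6) = 1/47 + (2744 + 6) = 1/47 + 2750 = 129251/47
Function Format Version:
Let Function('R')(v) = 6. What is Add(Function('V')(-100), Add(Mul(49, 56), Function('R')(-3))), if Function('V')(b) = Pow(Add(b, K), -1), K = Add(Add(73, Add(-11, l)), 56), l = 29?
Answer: Rational(129251, 47) ≈ 2750.0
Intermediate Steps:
K = 147 (K = Add(Add(73, Add(-11, 29)), 56) = Add(Add(73, 18), 56) = Add(91, 56) = 147)
Function('V')(b) = Pow(Add(147, b), -1) (Function('V')(b) = Pow(Add(b, 147), -1) = Pow(Add(147, b), -1))
Add(Function('V')(-100), Add(Mul(49, 56), Function('R')(-3))) = Add(Pow(Add(147, -100), -1), Add(Mul(49, 56), 6)) = Add(Pow(47, -1), Add(2744, 6)) = Add(Rational(1, 47), 2750) = Rational(129251, 47)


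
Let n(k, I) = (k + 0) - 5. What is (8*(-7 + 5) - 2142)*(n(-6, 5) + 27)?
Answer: -34528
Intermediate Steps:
n(k, I) = -5 + k (n(k, I) = k - 5 = -5 + k)
(8*(-7 + 5) - 2142)*(n(-6, 5) + 27) = (8*(-7 + 5) - 2142)*((-5 - 6) + 27) = (8*(-2) - 2142)*(-11 + 27) = (-16 - 2142)*16 = -2158*16 = -34528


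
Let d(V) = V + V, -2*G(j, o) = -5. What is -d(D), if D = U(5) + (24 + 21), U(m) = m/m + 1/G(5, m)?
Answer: -464/5 ≈ -92.800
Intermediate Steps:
G(j, o) = 5/2 (G(j, o) = -½*(-5) = 5/2)
U(m) = 7/5 (U(m) = m/m + 1/(5/2) = 1 + 1*(⅖) = 1 + ⅖ = 7/5)
D = 232/5 (D = 7/5 + (24 + 21) = 7/5 + 45 = 232/5 ≈ 46.400)
d(V) = 2*V
-d(D) = -2*232/5 = -1*464/5 = -464/5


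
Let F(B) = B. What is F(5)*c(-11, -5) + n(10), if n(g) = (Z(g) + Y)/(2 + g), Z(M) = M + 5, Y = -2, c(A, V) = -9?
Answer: -527/12 ≈ -43.917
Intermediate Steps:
Z(M) = 5 + M
n(g) = (3 + g)/(2 + g) (n(g) = ((5 + g) - 2)/(2 + g) = (3 + g)/(2 + g))
F(5)*c(-11, -5) + n(10) = 5*(-9) + (3 + 10)/(2 + 10) = -45 + 13/12 = -527/12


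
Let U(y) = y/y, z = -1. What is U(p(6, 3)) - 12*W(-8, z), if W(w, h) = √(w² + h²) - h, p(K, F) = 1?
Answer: -11 - 12*√65 ≈ -107.75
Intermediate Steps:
W(w, h) = √(h² + w²) - h
U(y) = 1
U(p(6, 3)) - 12*W(-8, z) = 1 - 12*(√((-1)² + (-8)²) - 1*(-1)) = 1 - 12*(√(1 + 64) + 1) = 1 - 12*(√65 + 1) = 1 - 12*(1 + √65) = 1 + (-12 - 12*√65) = -11 - 12*√65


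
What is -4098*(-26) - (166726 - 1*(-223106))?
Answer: -283284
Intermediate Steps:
-4098*(-26) - (166726 - 1*(-223106)) = 106548 - (166726 + 223106) = 106548 - 1*389832 = 106548 - 389832 = -283284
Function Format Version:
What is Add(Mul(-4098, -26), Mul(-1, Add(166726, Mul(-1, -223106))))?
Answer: -283284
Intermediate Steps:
Add(Mul(-4098, -26), Mul(-1, Add(166726, Mul(-1, -223106)))) = Add(106548, Mul(-1, Add(166726, 223106))) = Add(106548, Mul(-1, 389832)) = Add(106548, -389832) = -283284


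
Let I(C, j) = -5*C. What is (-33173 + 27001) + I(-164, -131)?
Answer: -5352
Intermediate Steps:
(-33173 + 27001) + I(-164, -131) = (-33173 + 27001) - 5*(-164) = -6172 + 820 = -5352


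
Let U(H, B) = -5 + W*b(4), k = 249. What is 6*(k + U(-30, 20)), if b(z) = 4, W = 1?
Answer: 1488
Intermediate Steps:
U(H, B) = -1 (U(H, B) = -5 + 1*4 = -5 + 4 = -1)
6*(k + U(-30, 20)) = 6*(249 - 1) = 6*248 = 1488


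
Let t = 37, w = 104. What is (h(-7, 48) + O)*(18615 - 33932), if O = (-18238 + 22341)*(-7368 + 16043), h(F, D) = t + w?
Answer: -545188182122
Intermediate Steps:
h(F, D) = 141 (h(F, D) = 37 + 104 = 141)
O = 35593525 (O = 4103*8675 = 35593525)
(h(-7, 48) + O)*(18615 - 33932) = (141 + 35593525)*(18615 - 33932) = 35593666*(-15317) = -545188182122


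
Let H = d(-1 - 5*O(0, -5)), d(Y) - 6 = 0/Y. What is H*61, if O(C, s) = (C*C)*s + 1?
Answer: 366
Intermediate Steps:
O(C, s) = 1 + s*C² (O(C, s) = C²*s + 1 = s*C² + 1 = 1 + s*C²)
d(Y) = 6 (d(Y) = 6 + 0/Y = 6 + 0 = 6)
H = 6
H*61 = 6*61 = 366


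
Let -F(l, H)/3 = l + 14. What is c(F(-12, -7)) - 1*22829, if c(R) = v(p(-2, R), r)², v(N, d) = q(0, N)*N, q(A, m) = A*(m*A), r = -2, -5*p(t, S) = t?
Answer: -22829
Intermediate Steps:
p(t, S) = -t/5
F(l, H) = -42 - 3*l (F(l, H) = -3*(l + 14) = -3*(14 + l) = -42 - 3*l)
q(A, m) = m*A² (q(A, m) = A*(A*m) = m*A²)
v(N, d) = 0 (v(N, d) = (N*0²)*N = (N*0)*N = 0*N = 0)
c(R) = 0 (c(R) = 0² = 0)
c(F(-12, -7)) - 1*22829 = 0 - 1*22829 = 0 - 22829 = -22829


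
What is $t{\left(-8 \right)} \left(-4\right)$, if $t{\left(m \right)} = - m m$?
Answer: $256$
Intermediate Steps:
$t{\left(m \right)} = - m^{2}$
$t{\left(-8 \right)} \left(-4\right) = - \left(-8\right)^{2} \left(-4\right) = \left(-1\right) 64 \left(-4\right) = \left(-64\right) \left(-4\right) = 256$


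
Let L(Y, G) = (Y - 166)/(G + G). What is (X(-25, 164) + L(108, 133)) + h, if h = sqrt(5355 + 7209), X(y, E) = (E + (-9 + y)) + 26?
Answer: 20719/133 + 6*sqrt(349) ≈ 267.87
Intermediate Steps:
X(y, E) = 17 + E + y (X(y, E) = (-9 + E + y) + 26 = 17 + E + y)
L(Y, G) = (-166 + Y)/(2*G) (L(Y, G) = (-166 + Y)/((2*G)) = (-166 + Y)*(1/(2*G)) = (-166 + Y)/(2*G))
h = 6*sqrt(349) (h = sqrt(12564) = 6*sqrt(349) ≈ 112.09)
(X(-25, 164) + L(108, 133)) + h = ((17 + 164 - 25) + (1/2)*(-166 + 108)/133) + 6*sqrt(349) = (156 + (1/2)*(1/133)*(-58)) + 6*sqrt(349) = (156 - 29/133) + 6*sqrt(349) = 20719/133 + 6*sqrt(349)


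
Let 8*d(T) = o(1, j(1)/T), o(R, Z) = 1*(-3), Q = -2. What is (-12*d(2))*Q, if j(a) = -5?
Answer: -9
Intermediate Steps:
o(R, Z) = -3
d(T) = -3/8 (d(T) = (⅛)*(-3) = -3/8)
(-12*d(2))*Q = -12*(-3/8)*(-2) = (9/2)*(-2) = -9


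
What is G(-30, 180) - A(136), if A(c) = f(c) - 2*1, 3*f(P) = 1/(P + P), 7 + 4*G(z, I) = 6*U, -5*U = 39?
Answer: -46721/4080 ≈ -11.451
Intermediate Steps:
U = -39/5 (U = -1/5*39 = -39/5 ≈ -7.8000)
G(z, I) = -269/20 (G(z, I) = -7/4 + (6*(-39/5))/4 = -7/4 + (1/4)*(-234/5) = -7/4 - 117/10 = -269/20)
f(P) = 1/(6*P) (f(P) = 1/(3*(P + P)) = 1/(3*((2*P))) = (1/(2*P))/3 = 1/(6*P))
A(c) = -2 + 1/(6*c) (A(c) = 1/(6*c) - 2*1 = 1/(6*c) - 2 = -2 + 1/(6*c))
G(-30, 180) - A(136) = -269/20 - (-2 + (1/6)/136) = -269/20 - (-2 + (1/6)*(1/136)) = -269/20 - (-2 + 1/816) = -269/20 - 1*(-1631/816) = -269/20 + 1631/816 = -46721/4080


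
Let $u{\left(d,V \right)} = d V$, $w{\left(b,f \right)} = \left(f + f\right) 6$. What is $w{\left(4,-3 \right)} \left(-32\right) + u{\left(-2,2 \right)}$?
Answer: $1148$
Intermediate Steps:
$w{\left(b,f \right)} = 12 f$ ($w{\left(b,f \right)} = 2 f 6 = 12 f$)
$u{\left(d,V \right)} = V d$
$w{\left(4,-3 \right)} \left(-32\right) + u{\left(-2,2 \right)} = 12 \left(-3\right) \left(-32\right) + 2 \left(-2\right) = \left(-36\right) \left(-32\right) - 4 = 1152 - 4 = 1148$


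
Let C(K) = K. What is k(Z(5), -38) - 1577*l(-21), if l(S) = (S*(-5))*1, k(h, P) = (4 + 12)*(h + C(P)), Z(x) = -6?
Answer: -166289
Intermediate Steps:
k(h, P) = 16*P + 16*h (k(h, P) = (4 + 12)*(h + P) = 16*(P + h) = 16*P + 16*h)
l(S) = -5*S (l(S) = -5*S*1 = -5*S)
k(Z(5), -38) - 1577*l(-21) = (16*(-38) + 16*(-6)) - (-7885)*(-21) = (-608 - 96) - 1577*105 = -704 - 165585 = -166289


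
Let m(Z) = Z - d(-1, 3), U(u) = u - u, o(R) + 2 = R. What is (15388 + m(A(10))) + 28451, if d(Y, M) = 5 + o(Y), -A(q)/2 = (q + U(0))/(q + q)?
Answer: 43836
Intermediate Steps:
o(R) = -2 + R
U(u) = 0
A(q) = -1 (A(q) = -2*(q + 0)/(q + q) = -2*q/(2*q) = -2*q*1/(2*q) = -2*1/2 = -1)
d(Y, M) = 3 + Y (d(Y, M) = 5 + (-2 + Y) = 3 + Y)
m(Z) = -2 + Z (m(Z) = Z - (3 - 1) = Z - 1*2 = Z - 2 = -2 + Z)
(15388 + m(A(10))) + 28451 = (15388 + (-2 - 1)) + 28451 = (15388 - 3) + 28451 = 15385 + 28451 = 43836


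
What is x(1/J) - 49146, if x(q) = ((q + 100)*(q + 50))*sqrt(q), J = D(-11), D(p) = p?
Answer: -49146 + 603351*I*sqrt(11)/1331 ≈ -49146.0 + 1503.4*I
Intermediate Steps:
J = -11
x(q) = sqrt(q)*(50 + q)*(100 + q) (x(q) = ((100 + q)*(50 + q))*sqrt(q) = ((50 + q)*(100 + q))*sqrt(q) = sqrt(q)*(50 + q)*(100 + q))
x(1/J) - 49146 = sqrt(1/(-11))*(5000 + (1/(-11))**2 + 150/(-11)) - 49146 = sqrt(-1/11)*(5000 + (-1/11)**2 + 150*(-1/11)) - 49146 = (I*sqrt(11)/11)*(5000 + 1/121 - 150/11) - 49146 = (I*sqrt(11)/11)*(603351/121) - 49146 = 603351*I*sqrt(11)/1331 - 49146 = -49146 + 603351*I*sqrt(11)/1331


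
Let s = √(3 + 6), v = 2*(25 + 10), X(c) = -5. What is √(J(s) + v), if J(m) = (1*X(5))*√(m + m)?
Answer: √(70 - 5*√6) ≈ 7.5995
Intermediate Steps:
v = 70 (v = 2*35 = 70)
s = 3 (s = √9 = 3)
J(m) = -5*√2*√m (J(m) = (1*(-5))*√(m + m) = -5*√2*√m)
√(J(s) + v) = √(-5*√2*√3 + 70) = √(-5*√6 + 70) = √(70 - 5*√6)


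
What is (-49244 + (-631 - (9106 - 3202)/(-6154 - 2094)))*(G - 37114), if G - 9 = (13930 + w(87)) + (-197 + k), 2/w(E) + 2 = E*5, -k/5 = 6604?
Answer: 1255569331943058/446423 ≈ 2.8125e+9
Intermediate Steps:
k = -33020 (k = -5*6604 = -33020)
w(E) = 2/(-2 + 5*E) (w(E) = 2/(-2 + E*5) = 2/(-2 + 5*E))
G = -8347372/433 (G = 9 + ((13930 + 2/(-2 + 5*87)) + (-197 - 33020)) = 9 + ((13930 + 2/(-2 + 435)) - 33217) = 9 + ((13930 + 2/433) - 33217) = 9 + (6031692/433 - 33217) = 9 - 8351269/433 = -8347372/433 ≈ -19278.)
(-49244 + (-631 - (9106 - 3202)/(-6154 - 2094)))*(G - 37114) = (-49244 + (-631 - (9106 - 3202)/(-6154 - 2094)))*(-8347372/433 - 37114) = (-49244 + (-631 - 5904/(-8248)))*(-24417734/433) = (-49244 + (-631 - 5904*(-1)/8248))*(-24417734/433) = (-49244 + (-631 - 1*(-738/1031)))*(-24417734/433) = (-49244 + (-631 + 738/1031))*(-24417734/433) = (-49244 - 649823/1031)*(-24417734/433) = -51420387/1031*(-24417734/433) = 1255569331943058/446423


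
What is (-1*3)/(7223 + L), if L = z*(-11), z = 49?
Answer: -1/2228 ≈ -0.00044883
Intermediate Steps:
L = -539 (L = 49*(-11) = -539)
(-1*3)/(7223 + L) = (-1*3)/(7223 - 539) = -3/6684 = (1/6684)*(-3) = -1/2228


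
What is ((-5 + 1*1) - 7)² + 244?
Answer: 365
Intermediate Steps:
((-5 + 1*1) - 7)² + 244 = ((-5 + 1) - 7)² + 244 = (-4 - 7)² + 244 = (-11)² + 244 = 121 + 244 = 365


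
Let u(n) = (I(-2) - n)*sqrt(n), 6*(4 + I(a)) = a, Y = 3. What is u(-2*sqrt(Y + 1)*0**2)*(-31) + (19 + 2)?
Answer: 21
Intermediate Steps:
I(a) = -4 + a/6
u(n) = sqrt(n)*(-13/3 - n) (u(n) = ((-4 + (1/6)*(-2)) - n)*sqrt(n) = ((-4 - 1/3) - n)*sqrt(n) = (-13/3 - n)*sqrt(n) = sqrt(n)*(-13/3 - n))
u(-2*sqrt(Y + 1)*0**2)*(-31) + (19 + 2) = (sqrt(-2*sqrt(3 + 1)*0**2)*(-13/3 - (-2*sqrt(3 + 1))*0**2))*(-31) + (19 + 2) = (sqrt(-2*sqrt(4)*0)*(-13/3 - (-2*sqrt(4))*0))*(-31) + 21 = (sqrt(-2*2*0)*(-13/3 - (-2*2)*0))*(-31) + 21 = (sqrt(-4*0)*(-13/3 - (-4)*0))*(-31) + 21 = (sqrt(0)*(-13/3 - 1*0))*(-31) + 21 = (0*(-13/3 + 0))*(-31) + 21 = (0*(-13/3))*(-31) + 21 = 0*(-31) + 21 = 0 + 21 = 21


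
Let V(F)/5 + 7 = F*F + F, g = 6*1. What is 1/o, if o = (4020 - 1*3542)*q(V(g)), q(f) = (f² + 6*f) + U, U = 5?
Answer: 1/15143040 ≈ 6.6037e-8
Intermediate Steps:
g = 6
V(F) = -35 + 5*F + 5*F² (V(F) = -35 + 5*(F*F + F) = -35 + 5*(F² + F) = -35 + 5*(F + F²) = -35 + (5*F + 5*F²) = -35 + 5*F + 5*F²)
q(f) = 5 + f² + 6*f (q(f) = (f² + 6*f) + 5 = 5 + f² + 6*f)
o = 15143040 (o = (4020 - 1*3542)*(5 + (-35 + 5*6 + 5*6²)² + 6*(-35 + 5*6 + 5*6²)) = (4020 - 3542)*(5 + (-35 + 30 + 5*36)² + 6*(-35 + 30 + 5*36)) = 478*(5 + (-35 + 30 + 180)² + 6*(-35 + 30 + 180)) = 478*(5 + 175² + 6*175) = 478*(5 + 30625 + 1050) = 478*31680 = 15143040)
1/o = 1/15143040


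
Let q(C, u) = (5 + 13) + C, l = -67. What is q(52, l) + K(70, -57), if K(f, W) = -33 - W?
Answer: 94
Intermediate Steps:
q(C, u) = 18 + C
q(52, l) + K(70, -57) = (18 + 52) + (-33 - 1*(-57)) = 70 + (-33 + 57) = 70 + 24 = 94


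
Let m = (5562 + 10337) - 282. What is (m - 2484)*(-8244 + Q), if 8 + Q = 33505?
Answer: 331647649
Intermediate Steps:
Q = 33497 (Q = -8 + 33505 = 33497)
m = 15617 (m = 15899 - 282 = 15617)
(m - 2484)*(-8244 + Q) = (15617 - 2484)*(-8244 + 33497) = 13133*25253 = 331647649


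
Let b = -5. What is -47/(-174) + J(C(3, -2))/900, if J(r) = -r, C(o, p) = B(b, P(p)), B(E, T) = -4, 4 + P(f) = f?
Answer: 3583/13050 ≈ 0.27456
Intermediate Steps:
P(f) = -4 + f
C(o, p) = -4
-47/(-174) + J(C(3, -2))/900 = -47/(-174) - 1*(-4)/900 = -47*(-1/174) + 4*(1/900) = 47/174 + 1/225 = 3583/13050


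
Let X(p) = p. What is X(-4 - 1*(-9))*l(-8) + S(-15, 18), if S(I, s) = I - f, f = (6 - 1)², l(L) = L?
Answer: -80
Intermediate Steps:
f = 25 (f = 5² = 25)
S(I, s) = -25 + I (S(I, s) = I - 1*25 = I - 25 = -25 + I)
X(-4 - 1*(-9))*l(-8) + S(-15, 18) = (-4 - 1*(-9))*(-8) + (-25 - 15) = (-4 + 9)*(-8) - 40 = 5*(-8) - 40 = -40 - 40 = -80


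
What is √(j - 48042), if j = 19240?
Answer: I*√28802 ≈ 169.71*I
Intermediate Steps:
√(j - 48042) = √(19240 - 48042) = √(-28802) = I*√28802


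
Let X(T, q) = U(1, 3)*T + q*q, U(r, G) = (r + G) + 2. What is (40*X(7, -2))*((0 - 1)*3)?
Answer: -5520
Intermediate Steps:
U(r, G) = 2 + G + r (U(r, G) = (G + r) + 2 = 2 + G + r)
X(T, q) = q**2 + 6*T (X(T, q) = (2 + 3 + 1)*T + q*q = 6*T + q**2 = q**2 + 6*T)
(40*X(7, -2))*((0 - 1)*3) = (40*((-2)**2 + 6*7))*((0 - 1)*3) = (40*(4 + 42))*(-1*3) = (40*46)*(-3) = 1840*(-3) = -5520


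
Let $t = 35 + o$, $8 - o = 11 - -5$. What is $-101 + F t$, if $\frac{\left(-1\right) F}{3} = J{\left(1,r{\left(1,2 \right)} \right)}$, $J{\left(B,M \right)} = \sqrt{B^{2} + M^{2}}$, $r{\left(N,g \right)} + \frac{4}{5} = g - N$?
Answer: $-101 - \frac{81 \sqrt{26}}{5} \approx -183.6$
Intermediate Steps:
$o = -8$ ($o = 8 - \left(11 - -5\right) = 8 - \left(11 + 5\right) = 8 - 16 = -8$)
$t = 27$ ($t = 35 - 8 = 27$)
$r{\left(N,g \right)} = - \frac{4}{5} + g - N$ ($r{\left(N,g \right)} = - \frac{4}{5} - \left(N - g\right) = - \frac{4}{5} + g - N$)
$F = - \frac{3 \sqrt{26}}{5}$ ($F = - 3 \sqrt{1^{2} + \left(- \frac{4}{5} + 2 - 1\right)^{2}} = - 3 \sqrt{1 + \left(- \frac{4}{5} + 2 - 1\right)^{2}} = - 3 \sqrt{1 + \left(\frac{1}{5}\right)^{2}} = - 3 \sqrt{1 + \frac{1}{25}} = - 3 \sqrt{\frac{26}{25}} = - 3 \frac{\sqrt{26}}{5} = - \frac{3 \sqrt{26}}{5} \approx -3.0594$)
$-101 + F t = -101 + - \frac{3 \sqrt{26}}{5} \cdot 27 = -101 - \frac{81 \sqrt{26}}{5}$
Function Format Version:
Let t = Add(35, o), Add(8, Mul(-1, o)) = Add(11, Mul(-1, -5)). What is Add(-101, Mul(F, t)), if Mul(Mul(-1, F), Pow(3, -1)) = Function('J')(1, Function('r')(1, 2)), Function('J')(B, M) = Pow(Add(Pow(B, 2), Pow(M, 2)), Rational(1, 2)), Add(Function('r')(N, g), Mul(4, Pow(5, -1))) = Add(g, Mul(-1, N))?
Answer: Add(-101, Mul(Rational(-81, 5), Pow(26, Rational(1, 2)))) ≈ -183.60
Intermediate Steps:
o = -8 (o = Add(8, Mul(-1, Add(11, Mul(-1, -5)))) = Add(8, Mul(-1, Add(11, 5))) = Add(8, Mul(-1, 16)) = Add(8, -16) = -8)
t = 27 (t = Add(35, -8) = 27)
Function('r')(N, g) = Add(Rational(-4, 5), g, Mul(-1, N)) (Function('r')(N, g) = Add(Rational(-4, 5), Add(g, Mul(-1, N))) = Add(Rational(-4, 5), g, Mul(-1, N)))
F = Mul(Rational(-3, 5), Pow(26, Rational(1, 2))) (F = Mul(-3, Pow(Add(Pow(1, 2), Pow(Add(Rational(-4, 5), 2, Mul(-1, 1)), 2)), Rational(1, 2))) = Mul(-3, Pow(Add(1, Pow(Add(Rational(-4, 5), 2, -1), 2)), Rational(1, 2))) = Mul(-3, Pow(Add(1, Pow(Rational(1, 5), 2)), Rational(1, 2))) = Mul(-3, Pow(Add(1, Rational(1, 25)), Rational(1, 2))) = Mul(-3, Pow(Rational(26, 25), Rational(1, 2))) = Mul(-3, Mul(Rational(1, 5), Pow(26, Rational(1, 2)))) = Mul(Rational(-3, 5), Pow(26, Rational(1, 2))) ≈ -3.0594)
Add(-101, Mul(F, t)) = Add(-101, Mul(Mul(Rational(-3, 5), Pow(26, Rational(1, 2))), 27)) = Add(-101, Mul(Rational(-81, 5), Pow(26, Rational(1, 2))))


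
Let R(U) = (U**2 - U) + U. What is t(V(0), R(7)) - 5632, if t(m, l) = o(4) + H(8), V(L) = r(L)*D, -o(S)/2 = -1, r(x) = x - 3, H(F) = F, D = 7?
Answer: -5622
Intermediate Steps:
r(x) = -3 + x
o(S) = 2 (o(S) = -2*(-1) = 2)
R(U) = U**2
V(L) = -21 + 7*L (V(L) = (-3 + L)*7 = -21 + 7*L)
t(m, l) = 10 (t(m, l) = 2 + 8 = 10)
t(V(0), R(7)) - 5632 = 10 - 5632 = -5622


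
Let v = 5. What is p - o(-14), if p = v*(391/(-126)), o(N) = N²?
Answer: -26651/126 ≈ -211.52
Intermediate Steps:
p = -1955/126 (p = 5*(391/(-126)) = 5*(391*(-1/126)) = 5*(-391/126) = -1955/126 ≈ -15.516)
p - o(-14) = -1955/126 - 1*(-14)² = -1955/126 - 1*196 = -1955/126 - 196 = -26651/126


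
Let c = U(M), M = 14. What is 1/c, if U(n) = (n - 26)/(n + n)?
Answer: -7/3 ≈ -2.3333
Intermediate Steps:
U(n) = (-26 + n)/(2*n) (U(n) = (-26 + n)/((2*n)) = (-26 + n)*(1/(2*n)) = (-26 + n)/(2*n))
c = -3/7 (c = (½)*(-26 + 14)/14 = (½)*(1/14)*(-12) = -3/7 ≈ -0.42857)
1/c = 1/(-3/7) = -7/3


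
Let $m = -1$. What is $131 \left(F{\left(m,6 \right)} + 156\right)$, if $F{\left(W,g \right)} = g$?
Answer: $21222$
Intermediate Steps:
$131 \left(F{\left(m,6 \right)} + 156\right) = 131 \left(6 + 156\right) = 131 \cdot 162 = 21222$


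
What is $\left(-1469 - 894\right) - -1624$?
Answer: $-739$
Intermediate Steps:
$\left(-1469 - 894\right) - -1624 = \left(-1469 - 894\right) + 1624 = -2363 + 1624 = -739$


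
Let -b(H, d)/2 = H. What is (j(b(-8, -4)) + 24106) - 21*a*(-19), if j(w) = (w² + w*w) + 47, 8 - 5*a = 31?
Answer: 114148/5 ≈ 22830.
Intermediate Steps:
a = -23/5 (a = 8/5 - ⅕*31 = 8/5 - 31/5 = -23/5 ≈ -4.6000)
b(H, d) = -2*H
j(w) = 47 + 2*w² (j(w) = (w² + w²) + 47 = 2*w² + 47 = 47 + 2*w²)
(j(b(-8, -4)) + 24106) - 21*a*(-19) = ((47 + 2*(-2*(-8))²) + 24106) - 21*(-23/5)*(-19) = ((47 + 2*16²) + 24106) + (483/5)*(-19) = ((47 + 2*256) + 24106) - 9177/5 = ((47 + 512) + 24106) - 9177/5 = (559 + 24106) - 9177/5 = 24665 - 9177/5 = 114148/5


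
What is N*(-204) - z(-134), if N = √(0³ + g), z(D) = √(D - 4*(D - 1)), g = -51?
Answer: -√406 - 204*I*√51 ≈ -20.149 - 1456.9*I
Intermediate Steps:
z(D) = √(4 - 3*D) (z(D) = √(D - 4*(-1 + D)) = √(D + (4 - 4*D)) = √(4 - 3*D))
N = I*√51 (N = √(0³ - 51) = √(0 - 51) = √(-51) = I*√51 ≈ 7.1414*I)
N*(-204) - z(-134) = (I*√51)*(-204) - √(4 - 3*(-134)) = -204*I*√51 - √(4 + 402) = -204*I*√51 - √406 = -√406 - 204*I*√51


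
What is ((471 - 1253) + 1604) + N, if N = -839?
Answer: -17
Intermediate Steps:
((471 - 1253) + 1604) + N = ((471 - 1253) + 1604) - 839 = (-782 + 1604) - 839 = 822 - 839 = -17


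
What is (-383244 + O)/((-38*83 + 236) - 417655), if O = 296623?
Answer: 86621/420573 ≈ 0.20596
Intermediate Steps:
(-383244 + O)/((-38*83 + 236) - 417655) = (-383244 + 296623)/((-38*83 + 236) - 417655) = -86621/((-3154 + 236) - 417655) = -86621/(-2918 - 417655) = -86621/(-420573) = -86621*(-1/420573) = 86621/420573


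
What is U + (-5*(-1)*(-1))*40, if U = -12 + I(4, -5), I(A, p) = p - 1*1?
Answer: -218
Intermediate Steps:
I(A, p) = -1 + p (I(A, p) = p - 1 = -1 + p)
U = -18 (U = -12 + (-1 - 5) = -12 - 6 = -18)
U + (-5*(-1)*(-1))*40 = -18 + (-5*(-1)*(-1))*40 = -18 + (5*(-1))*40 = -18 - 5*40 = -18 - 200 = -218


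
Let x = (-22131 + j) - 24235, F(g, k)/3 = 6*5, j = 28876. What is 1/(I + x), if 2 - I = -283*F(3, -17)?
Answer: 1/7982 ≈ 0.00012528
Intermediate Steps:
F(g, k) = 90 (F(g, k) = 3*(6*5) = 3*30 = 90)
x = -17490 (x = (-22131 + 28876) - 24235 = 6745 - 24235 = -17490)
I = 25472 (I = 2 - (-283)*90 = 2 - 1*(-25470) = 2 + 25470 = 25472)
1/(I + x) = 1/(25472 - 17490) = 1/7982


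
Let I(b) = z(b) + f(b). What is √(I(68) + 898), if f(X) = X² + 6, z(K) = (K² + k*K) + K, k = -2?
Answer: 2*√2521 ≈ 100.42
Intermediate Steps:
z(K) = K² - K (z(K) = (K² - 2*K) + K = K² - K)
f(X) = 6 + X²
I(b) = 6 + b² + b*(-1 + b) (I(b) = b*(-1 + b) + (6 + b²) = 6 + b² + b*(-1 + b))
√(I(68) + 898) = √((6 - 1*68 + 2*68²) + 898) = √((6 - 68 + 2*4624) + 898) = √((6 - 68 + 9248) + 898) = √(9186 + 898) = √10084 = 2*√2521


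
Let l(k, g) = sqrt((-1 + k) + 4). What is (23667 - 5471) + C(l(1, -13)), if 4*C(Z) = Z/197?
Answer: 7169225/394 ≈ 18196.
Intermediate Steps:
l(k, g) = sqrt(3 + k)
C(Z) = Z/788 (C(Z) = (Z/197)/4 = Z/788)
(23667 - 5471) + C(l(1, -13)) = (23667 - 5471) + sqrt(3 + 1)/788 = 18196 + sqrt(4)/788 = 18196 + (1/788)*2 = 18196 + 1/394 = 7169225/394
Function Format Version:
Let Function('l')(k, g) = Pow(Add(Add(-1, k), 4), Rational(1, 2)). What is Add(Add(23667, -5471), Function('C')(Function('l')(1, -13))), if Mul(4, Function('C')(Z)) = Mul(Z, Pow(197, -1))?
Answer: Rational(7169225, 394) ≈ 18196.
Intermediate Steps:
Function('l')(k, g) = Pow(Add(3, k), Rational(1, 2))
Function('C')(Z) = Mul(Rational(1, 788), Z) (Function('C')(Z) = Mul(Rational(1, 4), Mul(Z, Pow(197, -1))) = Mul(Rational(1, 4), Mul(Z, Rational(1, 197))) = Mul(Rational(1, 4), Mul(Rational(1, 197), Z)) = Mul(Rational(1, 788), Z))
Add(Add(23667, -5471), Function('C')(Function('l')(1, -13))) = Add(Add(23667, -5471), Mul(Rational(1, 788), Pow(Add(3, 1), Rational(1, 2)))) = Add(18196, Mul(Rational(1, 788), Pow(4, Rational(1, 2)))) = Add(18196, Mul(Rational(1, 788), 2)) = Add(18196, Rational(1, 394)) = Rational(7169225, 394)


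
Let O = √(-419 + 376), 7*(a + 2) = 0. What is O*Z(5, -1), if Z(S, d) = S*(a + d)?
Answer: -15*I*√43 ≈ -98.362*I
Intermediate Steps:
a = -2 (a = -2 + (⅐)*0 = -2 + 0 = -2)
Z(S, d) = S*(-2 + d)
O = I*√43 (O = √(-43) = I*√43 ≈ 6.5574*I)
O*Z(5, -1) = (I*√43)*(5*(-2 - 1)) = (I*√43)*(5*(-3)) = (I*√43)*(-15) = -15*I*√43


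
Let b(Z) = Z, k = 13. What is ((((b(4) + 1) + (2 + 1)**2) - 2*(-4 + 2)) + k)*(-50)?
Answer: -1550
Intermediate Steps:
((((b(4) + 1) + (2 + 1)**2) - 2*(-4 + 2)) + k)*(-50) = ((((4 + 1) + (2 + 1)**2) - 2*(-4 + 2)) + 13)*(-50) = (((5 + 3**2) - 2*(-2)) + 13)*(-50) = (((5 + 9) + 4) + 13)*(-50) = ((14 + 4) + 13)*(-50) = (18 + 13)*(-50) = 31*(-50) = -1550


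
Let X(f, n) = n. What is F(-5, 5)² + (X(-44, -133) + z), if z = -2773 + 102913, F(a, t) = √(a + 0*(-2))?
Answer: 100002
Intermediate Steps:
F(a, t) = √a (F(a, t) = √(a + 0) = √a)
z = 100140
F(-5, 5)² + (X(-44, -133) + z) = (√(-5))² + (-133 + 100140) = (I*√5)² + 100007 = -5 + 100007 = 100002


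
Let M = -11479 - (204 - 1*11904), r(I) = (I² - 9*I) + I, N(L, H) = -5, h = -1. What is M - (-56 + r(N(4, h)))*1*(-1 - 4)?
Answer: 266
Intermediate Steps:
r(I) = I² - 8*I
M = 221 (M = -11479 - (204 - 11904) = -11479 - 1*(-11700) = -11479 + 11700 = 221)
M - (-56 + r(N(4, h)))*1*(-1 - 4) = 221 - (-56 - 5*(-8 - 5))*1*(-1 - 4) = 221 - (-56 - 5*(-13))*1*(-5) = 221 - (-56 + 65)*(-5) = 221 - 9*(-5) = 221 - 1*(-45) = 221 + 45 = 266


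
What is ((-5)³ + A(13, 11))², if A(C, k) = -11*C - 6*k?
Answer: 111556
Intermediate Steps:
((-5)³ + A(13, 11))² = ((-5)³ + (-11*13 - 6*11))² = (-125 + (-143 - 66))² = (-125 - 209)² = (-334)² = 111556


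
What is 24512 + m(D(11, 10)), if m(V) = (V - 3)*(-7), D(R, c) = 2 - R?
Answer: 24596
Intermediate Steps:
m(V) = 21 - 7*V (m(V) = (-3 + V)*(-7) = 21 - 7*V)
24512 + m(D(11, 10)) = 24512 + (21 - 7*(2 - 1*11)) = 24512 + (21 - 7*(2 - 11)) = 24512 + (21 - 7*(-9)) = 24512 + (21 + 63) = 24512 + 84 = 24596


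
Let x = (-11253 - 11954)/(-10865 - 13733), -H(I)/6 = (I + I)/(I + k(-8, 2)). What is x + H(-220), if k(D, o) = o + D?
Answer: -29846969/2779574 ≈ -10.738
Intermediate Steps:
k(D, o) = D + o
H(I) = -12*I/(-6 + I) (H(I) = -6*(I + I)/(I + (-8 + 2)) = -6*2*I/(I - 6) = -6*2*I/(-6 + I) = -12*I/(-6 + I))
x = 23207/24598 (x = -23207/(-24598) = -23207*(-1/24598) = 23207/24598 ≈ 0.94345)
x + H(-220) = 23207/24598 - 12*(-220)/(-6 - 220) = 23207/24598 - 12*(-220)/(-226) = 23207/24598 - 12*(-220)*(-1/226) = 23207/24598 - 1320/113 = -29846969/2779574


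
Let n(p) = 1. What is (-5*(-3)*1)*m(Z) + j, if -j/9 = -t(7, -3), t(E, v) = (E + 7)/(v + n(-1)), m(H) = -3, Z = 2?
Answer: -108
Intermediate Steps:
t(E, v) = (7 + E)/(1 + v) (t(E, v) = (E + 7)/(v + 1) = (7 + E)/(1 + v))
j = -63 (j = -(-9)*(7 + 7)/(1 - 3) = -(-9)*14/(-2) = -(-9)*(-1/2*14) = -(-9)*(-7) = -9*7 = -63)
(-5*(-3)*1)*m(Z) + j = (-5*(-3)*1)*(-3) - 63 = (15*1)*(-3) - 63 = 15*(-3) - 63 = -45 - 63 = -108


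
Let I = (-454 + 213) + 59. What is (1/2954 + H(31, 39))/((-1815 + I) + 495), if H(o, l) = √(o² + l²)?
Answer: -1/4436908 - √2482/1502 ≈ -0.033169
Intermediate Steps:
I = -182 (I = -241 + 59 = -182)
H(o, l) = √(l² + o²)
(1/2954 + H(31, 39))/((-1815 + I) + 495) = (1/2954 + √(39² + 31²))/((-1815 - 182) + 495) = (1/2954 + √(1521 + 961))/(-1997 + 495) = (1/2954 + √2482)/(-1502) = (1/2954 + √2482)*(-1/1502) = -1/4436908 - √2482/1502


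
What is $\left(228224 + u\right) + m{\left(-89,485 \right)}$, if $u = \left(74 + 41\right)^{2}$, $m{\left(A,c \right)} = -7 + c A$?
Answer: $198277$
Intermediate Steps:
$m{\left(A,c \right)} = -7 + A c$
$u = 13225$ ($u = 115^{2} = 13225$)
$\left(228224 + u\right) + m{\left(-89,485 \right)} = \left(228224 + 13225\right) - 43172 = 241449 - 43172 = 198277$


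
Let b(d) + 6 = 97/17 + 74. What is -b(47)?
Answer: -1253/17 ≈ -73.706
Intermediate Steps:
b(d) = 1253/17 (b(d) = -6 + (97/17 + 74) = -6 + 1355/17 = 1253/17)
-b(47) = -1*1253/17 = -1253/17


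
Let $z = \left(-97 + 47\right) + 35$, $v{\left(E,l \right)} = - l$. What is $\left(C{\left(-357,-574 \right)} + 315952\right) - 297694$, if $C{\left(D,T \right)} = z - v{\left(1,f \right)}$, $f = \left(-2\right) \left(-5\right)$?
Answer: $18253$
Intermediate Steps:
$f = 10$
$z = -15$ ($z = -50 + 35 = -15$)
$C{\left(D,T \right)} = -5$ ($C{\left(D,T \right)} = -15 - \left(-1\right) 10 = -15 - -10 = -15 + 10 = -5$)
$\left(C{\left(-357,-574 \right)} + 315952\right) - 297694 = \left(-5 + 315952\right) - 297694 = 315947 - 297694 = 18253$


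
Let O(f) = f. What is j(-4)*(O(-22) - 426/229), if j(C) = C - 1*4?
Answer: 43712/229 ≈ 190.88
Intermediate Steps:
j(C) = -4 + C (j(C) = C - 4 = -4 + C)
j(-4)*(O(-22) - 426/229) = (-4 - 4)*(-22 - 426/229) = -8*(-22 - 426*1/229) = -8*(-22 - 426/229) = -8*(-5464/229) = 43712/229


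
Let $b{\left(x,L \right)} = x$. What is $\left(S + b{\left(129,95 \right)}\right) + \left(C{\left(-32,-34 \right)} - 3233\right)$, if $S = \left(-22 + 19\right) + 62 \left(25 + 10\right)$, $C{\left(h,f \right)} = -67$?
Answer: $-1004$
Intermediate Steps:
$S = 2167$ ($S = -3 + 62 \cdot 35 = -3 + 2170 = 2167$)
$\left(S + b{\left(129,95 \right)}\right) + \left(C{\left(-32,-34 \right)} - 3233\right) = \left(2167 + 129\right) - 3300 = 2296 - 3300 = -1004$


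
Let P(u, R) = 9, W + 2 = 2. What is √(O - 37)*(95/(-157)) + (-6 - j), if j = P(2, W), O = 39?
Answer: -15 - 95*√2/157 ≈ -15.856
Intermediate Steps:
W = 0 (W = -2 + 2 = 0)
j = 9
√(O - 37)*(95/(-157)) + (-6 - j) = √(39 - 37)*(95/(-157)) + (-6 - 1*9) = √2*(95*(-1/157)) + (-6 - 9) = √2*(-95/157) - 15 = -95*√2/157 - 15 = -15 - 95*√2/157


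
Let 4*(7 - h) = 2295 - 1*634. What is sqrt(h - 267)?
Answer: I*sqrt(2701)/2 ≈ 25.986*I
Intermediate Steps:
h = -1633/4 (h = 7 - (2295 - 1*634)/4 = 7 - (2295 - 634)/4 = 7 - 1/4*1661 = 7 - 1661/4 = -1633/4 ≈ -408.25)
sqrt(h - 267) = sqrt(-1633/4 - 267) = sqrt(-2701/4) = I*sqrt(2701)/2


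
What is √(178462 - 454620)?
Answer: I*√276158 ≈ 525.51*I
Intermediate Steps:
√(178462 - 454620) = √(-276158) = I*√276158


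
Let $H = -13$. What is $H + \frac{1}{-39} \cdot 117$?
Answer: $-16$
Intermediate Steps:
$H + \frac{1}{-39} \cdot 117 = -13 + \frac{1}{-39} \cdot 117 = -13 - 3 = -16$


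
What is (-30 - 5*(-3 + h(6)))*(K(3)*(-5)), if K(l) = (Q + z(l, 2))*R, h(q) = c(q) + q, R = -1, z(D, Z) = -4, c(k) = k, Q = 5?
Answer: -375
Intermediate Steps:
h(q) = 2*q (h(q) = q + q = 2*q)
K(l) = -1 (K(l) = (5 - 4)*(-1) = 1*(-1) = -1)
(-30 - 5*(-3 + h(6)))*(K(3)*(-5)) = (-30 - 5*(-3 + 2*6))*(-1*(-5)) = (-30 - 5*(-3 + 12))*5 = (-30 - 5*9)*5 = (-30 - 45)*5 = -75*5 = -375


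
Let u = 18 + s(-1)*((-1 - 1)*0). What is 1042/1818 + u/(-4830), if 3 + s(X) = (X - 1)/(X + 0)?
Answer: 416678/731745 ≈ 0.56943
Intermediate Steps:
s(X) = -3 + (-1 + X)/X (s(X) = -3 + (X - 1)/(X + 0) = -3 + (-1 + X)/X)
u = 18 (u = 18 + (-2 - 1/(-1))*((-1 - 1)*0) = 18 + (-2 - 1*(-1))*(-2*0) = 18 + (-2 + 1)*0 = 18 - 1*0 = 18 + 0 = 18)
1042/1818 + u/(-4830) = 1042/1818 + 18/(-4830) = 1042*(1/1818) + 18*(-1/4830) = 521/909 - 3/805 = 416678/731745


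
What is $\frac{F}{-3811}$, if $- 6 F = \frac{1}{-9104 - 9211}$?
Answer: $- \frac{1}{418790790} \approx -2.3878 \cdot 10^{-9}$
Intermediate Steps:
$F = \frac{1}{109890}$ ($F = - \frac{1}{6 \left(-9104 - 9211\right)} = - \frac{1}{6 \left(-18315\right)} = \left(- \frac{1}{6}\right) \left(- \frac{1}{18315}\right) = \frac{1}{109890} \approx 9.1 \cdot 10^{-6}$)
$\frac{F}{-3811} = \frac{1}{109890 \left(-3811\right)} = \frac{1}{109890} \left(- \frac{1}{3811}\right) = - \frac{1}{418790790}$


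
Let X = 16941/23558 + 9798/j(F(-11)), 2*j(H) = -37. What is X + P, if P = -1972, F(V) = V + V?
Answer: -2179901663/871646 ≈ -2500.9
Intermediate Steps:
F(V) = 2*V
j(H) = -37/2 (j(H) = (½)*(-37) = -37/2)
X = -461015751/871646 (X = 16941/23558 + 9798/(-37/2) = 16941*(1/23558) + 9798*(-2/37) = 16941/23558 - 19596/37 = -461015751/871646 ≈ -528.90)
X + P = -461015751/871646 - 1972 = -2179901663/871646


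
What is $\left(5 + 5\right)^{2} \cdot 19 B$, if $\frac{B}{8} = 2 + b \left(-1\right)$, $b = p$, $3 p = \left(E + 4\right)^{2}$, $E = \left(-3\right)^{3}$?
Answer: $- \frac{7949600}{3} \approx -2.6499 \cdot 10^{6}$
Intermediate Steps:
$E = -27$
$p = \frac{529}{3}$ ($p = \frac{\left(-27 + 4\right)^{2}}{3} = \frac{\left(-23\right)^{2}}{3} = \frac{1}{3} \cdot 529 = \frac{529}{3} \approx 176.33$)
$b = \frac{529}{3} \approx 176.33$
$B = - \frac{4184}{3}$ ($B = 8 \left(2 + \frac{529}{3} \left(-1\right)\right) = 8 \left(2 - \frac{529}{3}\right) = 8 \left(- \frac{523}{3}\right) = - \frac{4184}{3} \approx -1394.7$)
$\left(5 + 5\right)^{2} \cdot 19 B = \left(5 + 5\right)^{2} \cdot 19 \left(- \frac{4184}{3}\right) = 10^{2} \cdot 19 \left(- \frac{4184}{3}\right) = 100 \cdot 19 \left(- \frac{4184}{3}\right) = 1900 \left(- \frac{4184}{3}\right) = - \frac{7949600}{3}$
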